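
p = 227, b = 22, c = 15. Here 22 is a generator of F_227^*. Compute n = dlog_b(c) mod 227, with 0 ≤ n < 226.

189

Baby-step giant-step with m = ceil(sqrt(226)) = 16.
Baby table (22^j mod 227 for j=0..15):
  0:1  1:22  2:30  3:206  4:219  5:51  6:214  7:168
  8:64  9:46  10:104  11:18  12:169  13:86  14:76  15:83
Giant step factor: 22^(-16) ≡ 159 (mod 227).
Scan 15·159^i mod 227 for i = 0, 1, …:
  i=0: 15   i=1: 115   i=2: 125   i=3: 126
  i=4: 58   i=5: 142   i=6: 105   i=7: 124
  i=8: 194   i=9: 201   i=10: 179   i=11: 86
Match at i=11, j=13: n = 11·16 + 13 = 189.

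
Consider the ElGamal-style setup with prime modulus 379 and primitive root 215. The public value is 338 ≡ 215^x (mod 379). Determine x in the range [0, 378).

129

Baby-step giant-step with m = ceil(sqrt(378)) = 20.
Baby table (215^j mod 379 for j=0..19):
  0:1  1:215  2:366  3:237  4:169  5:330  6:77  7:258
  8:136  9:57  10:127  11:17  12:244  13:158  14:239  15:220
  16:304  17:172  18:217  19:38
Giant step factor: 215^(-20) ≡ 97 (mod 379).
Scan 338·97^i mod 379 for i = 0, 1, …:
  i=0: 338   i=1: 192   i=2: 53   i=3: 214
  i=4: 292   i=5: 278   i=6: 57
Match at i=6, j=9: x = 6·20 + 9 = 129.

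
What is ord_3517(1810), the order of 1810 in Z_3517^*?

3516

The order of 1810 must divide p − 1 = 3516 = 2^2 · 3 · 293.
Divisors: 1, 2, 3, 4, 6, 12, 293, 586, 879, 1172, 1758, 3516.
Check each in increasing order: 1810^1 ≡ 1810;  1810^2 ≡ 1773;  1810^3 ≡ 1626;  1810^4 ≡ 2848;  1810^6 ≡ 2609;  1810^12 ≡ 1486;  1810^293 ≡ 3133;  1810^586 ≡ 3259;  1810^879 ≡ 596;  1810^1172 ≡ 3258;  1810^1758 ≡ 3516;  1810^3516 ≡ 1.
Smallest exponent giving 1 is 3516.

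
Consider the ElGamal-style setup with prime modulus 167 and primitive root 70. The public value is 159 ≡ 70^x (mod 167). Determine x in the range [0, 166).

Baby-step giant-step with m = ceil(sqrt(166)) = 13.
Baby table (70^j mod 167 for j=0..12):
  0:1  1:70  2:57  3:149  4:76  5:143  6:157  7:135
  8:98  9:13  10:75  11:73  12:100
Giant step factor: 70^(-13) ≡ 155 (mod 167).
Scan 159·155^i mod 167 for i = 0, 1, …:
  i=0: 159   i=1: 96   i=2: 17   i=3: 130
  i=4: 110   i=5: 16   i=6: 142   i=7: 133
  i=8: 74   i=9: 114   i=10: 135
Match at i=10, j=7: x = 10·13 + 7 = 137.

137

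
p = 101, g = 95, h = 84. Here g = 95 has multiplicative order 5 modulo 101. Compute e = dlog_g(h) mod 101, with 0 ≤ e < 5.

Successive powers of 95 modulo 101:
  95^0=1  95^1=95  95^2=36  95^3=87  95^4=84
So 95^4 ≡ 84 (mod 101), giving e = 4.

4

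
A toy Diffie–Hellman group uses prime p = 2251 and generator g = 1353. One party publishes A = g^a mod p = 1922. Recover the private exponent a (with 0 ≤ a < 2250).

237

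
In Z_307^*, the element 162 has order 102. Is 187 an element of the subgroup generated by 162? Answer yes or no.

no

187 ∈ ⟨162⟩ iff 187^102 ≡ 1 (mod 307), since |⟨162⟩| = 102.
187^102 mod 307 = 289.
Since 289 ≠ 1, 187 does not lie in the subgroup.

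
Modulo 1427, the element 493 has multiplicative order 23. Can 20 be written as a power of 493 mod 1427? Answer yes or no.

no

20 ∈ ⟨493⟩ iff 20^23 ≡ 1 (mod 1427), since |⟨493⟩| = 23.
20^23 mod 1427 = 1103.
Since 1103 ≠ 1, 20 does not lie in the subgroup.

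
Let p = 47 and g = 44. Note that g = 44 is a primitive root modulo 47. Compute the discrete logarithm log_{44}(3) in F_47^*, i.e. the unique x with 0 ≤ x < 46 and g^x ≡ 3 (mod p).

24

Successive powers of 44 modulo 47:
  44^0=1  44^1=44  44^2=9  44^3=20  44^4=34  44^5=39
  44^6=24  44^7=22  44^8=28  44^9=10  44^10=17  44^11=43
  44^12=12  44^13=11  44^14=14  44^15=5  44^16=32  44^17=45
  44^18=6  44^19=29  44^20=7  44^21=26  44^22=16  44^23=46
  44^24=3
So 44^24 ≡ 3 (mod 47), giving x = 24.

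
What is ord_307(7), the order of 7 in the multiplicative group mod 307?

The order of 7 must divide p − 1 = 306 = 2 · 3^2 · 17.
Divisors: 1, 2, 3, 6, 9, 17, 18, 34, 51, 102, 153, 306.
Check each in increasing order: 7^1 ≡ 7;  7^2 ≡ 49;  7^3 ≡ 36;  7^6 ≡ 68;  7^9 ≡ 299;  7^17 ≡ 53;  7^18 ≡ 64;  7^34 ≡ 46;  7^51 ≡ 289;  7^102 ≡ 17;  7^153 ≡ 1.
Smallest exponent giving 1 is 153.

153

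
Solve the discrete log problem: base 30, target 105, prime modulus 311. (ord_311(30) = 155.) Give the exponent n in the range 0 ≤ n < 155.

Baby-step giant-step with m = ceil(sqrt(155)) = 13.
Baby table (30^j mod 311 for j=0..12):
  0:1  1:30  2:278  3:254  4:156  5:15  6:139  7:127
  8:78  9:163  10:225  11:219  12:39
Giant step factor: 30^(-13) ≡ 21 (mod 311).
Scan 105·21^i mod 311 for i = 0, 1, …:
  i=0: 105   i=1: 28   i=2: 277   i=3: 219
Match at i=3, j=11: n = 3·13 + 11 = 50.

50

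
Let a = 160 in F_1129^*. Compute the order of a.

The order of 160 must divide p − 1 = 1128 = 2^3 · 3 · 47.
Divisors: 1, 2, 3, 4, 6, 8, 12, 24, 47, 94, 141, 188, 282, 376, 564, 1128.
Check each in increasing order: 160^1 ≡ 160;  160^2 ≡ 762;  160^3 ≡ 1117;  160^4 ≡ 338;  160^6 ≡ 144;  160^8 ≡ 215;  160^12 ≡ 414;  160^24 ≡ 917;  160^47 ≡ 168;  160^94 ≡ 1128;  160^141 ≡ 961;  160^188 ≡ 1.
Smallest exponent giving 1 is 188.

188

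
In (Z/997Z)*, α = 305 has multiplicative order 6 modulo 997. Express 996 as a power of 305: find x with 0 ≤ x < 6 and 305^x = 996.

3

Successive powers of 305 modulo 997:
  305^0=1  305^1=305  305^2=304  305^3=996
So 305^3 ≡ 996 (mod 997), giving x = 3.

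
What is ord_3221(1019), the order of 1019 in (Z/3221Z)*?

The order of 1019 must divide p − 1 = 3220 = 2^2 · 5 · 7 · 23.
Divisors: 1, 2, 4, 5, 7, 10, 14, 20, 23, 28, 35, 46, 70, 92, 115, 140, 161, 230, 322, 460, 644, 805, 1610, 3220.
Check each in increasing order: 1019^1 ≡ 1019;  1019^2 ≡ 1199;  1019^4 ≡ 1035;  1019^5 ≡ 1398;  1019^7 ≡ 1282;  1019^10 ≡ 2478;  1019^14 ≡ 814;  1019^20 ≡ 1258;  1019^23 ≡ 497;  1019^28 ≡ 2291;  1019^35 ≡ 2731;  1019^46 ≡ 2213;  1019^70 ≡ 1746;  1019^92 ≡ 1449;  1019^115 ≡ 1870;  1019^140 ≡ 1450;  1019^161 ≡ 2546;  1019^230 ≡ 2115;  1019^322 ≡ 1464;  1019^460 ≡ 2477;  1019^644 ≡ 1331;  1019^805 ≡ 234;  1019^1610 ≡ 3220;  1019^3220 ≡ 1.
Smallest exponent giving 1 is 3220.

3220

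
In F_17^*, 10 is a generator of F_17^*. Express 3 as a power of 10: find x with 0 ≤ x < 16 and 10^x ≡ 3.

11

Successive powers of 10 modulo 17:
  10^0=1  10^1=10  10^2=15  10^3=14  10^4=4  10^5=6
  10^6=9  10^7=5  10^8=16  10^9=7  10^10=2  10^11=3
So 10^11 ≡ 3 (mod 17), giving x = 11.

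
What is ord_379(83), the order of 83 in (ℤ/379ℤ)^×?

63

The order of 83 must divide p − 1 = 378 = 2 · 3^3 · 7.
Divisors: 1, 2, 3, 6, 7, 9, 14, 18, 21, 27, 42, 54, 63, 126, 189, 378.
Check each in increasing order: 83^1 ≡ 83;  83^2 ≡ 67;  83^3 ≡ 255;  83^6 ≡ 216;  83^7 ≡ 115;  83^9 ≡ 125;  83^14 ≡ 339;  83^18 ≡ 86;  83^21 ≡ 327;  83^27 ≡ 138;  83^42 ≡ 51;  83^54 ≡ 94;  83^63 ≡ 1.
Smallest exponent giving 1 is 63.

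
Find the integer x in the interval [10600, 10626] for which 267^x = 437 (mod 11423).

10603

Compute 267^10600 mod 11423 = 3369, then multiply by 267 repeatedly:
  267^10600=3369  267^10601=8529  267^10602=4066  267^10603=437
Found 437 at exponent 10603.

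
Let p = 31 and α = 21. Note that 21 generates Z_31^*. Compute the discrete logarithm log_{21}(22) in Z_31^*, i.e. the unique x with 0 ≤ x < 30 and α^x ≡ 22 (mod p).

13

Successive powers of 21 modulo 31:
  21^0=1  21^1=21  21^2=7  21^3=23  21^4=18  21^5=6
  21^6=2  21^7=11  21^8=14  21^9=15  21^10=5  21^11=12
  21^12=4  21^13=22
So 21^13 ≡ 22 (mod 31), giving x = 13.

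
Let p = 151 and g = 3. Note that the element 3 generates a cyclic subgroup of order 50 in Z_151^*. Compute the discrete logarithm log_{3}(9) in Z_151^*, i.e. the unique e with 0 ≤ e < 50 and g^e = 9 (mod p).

2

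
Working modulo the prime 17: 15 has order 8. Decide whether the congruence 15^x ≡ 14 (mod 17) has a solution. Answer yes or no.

no

⟨15⟩ has order 8; its elements mod 17 are {1, 2, 4, 8, 9, 13, 15, 16}.
14 is not in this set.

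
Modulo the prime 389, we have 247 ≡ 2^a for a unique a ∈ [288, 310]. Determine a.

Compute 2^288 mod 389 = 326, then multiply by 2 repeatedly:
  2^288=326  2^289=263  2^290=137  2^291=274  2^292=159
  2^293=318  2^294=247
Found 247 at exponent 294.

294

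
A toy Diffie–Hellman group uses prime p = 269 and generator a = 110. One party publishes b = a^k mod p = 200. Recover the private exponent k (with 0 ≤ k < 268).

225

Baby-step giant-step with m = ceil(sqrt(268)) = 17.
Baby table (110^j mod 269 for j=0..16):
  0:1  1:110  2:264  3:257  4:25  5:60  6:144  7:238
  8:87  9:155  10:103  11:32  12:23  13:109  14:154  15:262
  16:37
Giant step factor: 110^(-17) ≡ 123 (mod 269).
Scan 200·123^i mod 269 for i = 0, 1, …:
  i=0: 200   i=1: 121   i=2: 88   i=3: 64
  i=4: 71   i=5: 125   i=6: 42   i=7: 55
  i=8: 40   i=9: 78   i=10: 179   i=11: 228
  i=12: 68   i=13: 25
Match at i=13, j=4: k = 13·17 + 4 = 225.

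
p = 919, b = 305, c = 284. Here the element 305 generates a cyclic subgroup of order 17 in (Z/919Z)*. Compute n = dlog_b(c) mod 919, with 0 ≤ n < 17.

Successive powers of 305 modulo 919:
  305^0=1  305^1=305  305^2=206  305^3=338  305^4=162  305^5=703
  305^6=288  305^7=535  305^8=512  305^9=849  305^10=706  305^11=284
So 305^11 ≡ 284 (mod 919), giving n = 11.

11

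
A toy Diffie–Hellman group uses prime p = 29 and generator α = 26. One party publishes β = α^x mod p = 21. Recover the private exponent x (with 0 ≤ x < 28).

23

Successive powers of 26 modulo 29:
  26^0=1  26^1=26  26^2=9  26^3=2  26^4=23  26^5=18
  26^6=4  26^7=17  26^8=7  26^9=8  26^10=5  26^11=14
  26^12=16  26^13=10  26^14=28  26^15=3  26^16=20  26^17=27
  26^18=6  26^19=11  26^20=25  26^21=12  26^22=22  26^23=21
So 26^23 ≡ 21 (mod 29), giving x = 23.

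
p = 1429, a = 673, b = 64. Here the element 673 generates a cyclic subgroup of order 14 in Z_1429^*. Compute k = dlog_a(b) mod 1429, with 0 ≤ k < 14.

Successive powers of 673 modulo 1429:
  673^0=1  673^1=673  673^2=1365  673^3=1227  673^4=1238  673^5=67
  673^6=792  673^7=1428  673^8=756  673^9=64
So 673^9 ≡ 64 (mod 1429), giving k = 9.

9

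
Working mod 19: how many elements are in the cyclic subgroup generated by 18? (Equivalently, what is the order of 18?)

The order of 18 must divide p − 1 = 18 = 2 · 3^2.
Divisors: 1, 2, 3, 6, 9, 18.
Check each in increasing order: 18^1 ≡ 18;  18^2 ≡ 1.
Smallest exponent giving 1 is 2.

2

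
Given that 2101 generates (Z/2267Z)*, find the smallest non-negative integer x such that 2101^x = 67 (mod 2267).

Baby-step giant-step with m = ceil(sqrt(2266)) = 48.
Baby table (2101^j mod 2267 for j=0..47):
  0:1  1:2101  2:352  3:510  4:1486  5:427  6:1662  7:682
  8:138  9:2029  10:969  11:103  12:1038  13:2251  14:389  15:1169
  16:908  17:1161  18:2236  19:612  20:423  21:59  22:1541  23:365
  24:619  25:1528  26:256  27:577  28:1699  29:1341  30:1827  31:496
  32:1543  33:33  34:1323  35:281  36:961  37:1431  38:489  39:438
  40:2103  41:20  42:1214  43:239  44:1132  45:249  46:1739  47:1502
Giant step factor: 2101^(-48) ≡ 179 (mod 2267).
Scan 67·179^i mod 2267 for i = 0, 1, …:
  i=0: 67   i=1: 658   i=2: 2165   i=3: 2145
  i=4: 832   i=5: 1573   i=6: 459   i=7: 549
  i=8: 790   i=9: 856   i=10: 1335   i=11: 930
  i=12: 979   i=13: 682
Match at i=13, j=7: x = 13·48 + 7 = 631.

631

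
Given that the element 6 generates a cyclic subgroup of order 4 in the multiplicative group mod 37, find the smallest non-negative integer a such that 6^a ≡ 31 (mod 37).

3

Successive powers of 6 modulo 37:
  6^0=1  6^1=6  6^2=36  6^3=31
So 6^3 ≡ 31 (mod 37), giving a = 3.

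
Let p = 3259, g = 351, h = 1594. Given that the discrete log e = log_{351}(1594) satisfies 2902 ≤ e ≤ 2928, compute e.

2923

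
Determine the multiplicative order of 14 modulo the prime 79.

26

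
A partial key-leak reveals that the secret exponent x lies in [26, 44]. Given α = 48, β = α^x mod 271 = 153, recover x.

26

Compute 48^26 mod 271 = 153, then multiply by 48 repeatedly:
  48^26=153
Found 153 at exponent 26.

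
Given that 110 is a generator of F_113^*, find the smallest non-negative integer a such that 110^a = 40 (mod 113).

63

Baby-step giant-step with m = ceil(sqrt(112)) = 11.
Baby table (110^j mod 113 for j=0..10):
  0:1  1:110  2:9  3:86  4:81  5:96  6:51  7:73
  8:7  9:92  10:63
Giant step factor: 110^(-11) ≡ 55 (mod 113).
Scan 40·55^i mod 113 for i = 0, 1, …:
  i=0: 40   i=1: 53   i=2: 90   i=3: 91
  i=4: 33   i=5: 7
Match at i=5, j=8: a = 5·11 + 8 = 63.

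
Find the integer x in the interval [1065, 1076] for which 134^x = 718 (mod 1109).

Compute 134^1065 mod 1109 = 854, then multiply by 134 repeatedly:
  134^1065=854  134^1066=209  134^1067=281  134^1068=1057  134^1069=795
  134^1070=66  134^1071=1081  134^1072=684  134^1073=718
Found 718 at exponent 1073.

1073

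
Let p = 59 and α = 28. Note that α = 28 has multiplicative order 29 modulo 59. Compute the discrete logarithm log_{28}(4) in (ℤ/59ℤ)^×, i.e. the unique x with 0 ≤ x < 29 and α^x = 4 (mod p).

Successive powers of 28 modulo 59:
  28^0=1  28^1=28  28^2=17  28^3=4
So 28^3 ≡ 4 (mod 59), giving x = 3.

3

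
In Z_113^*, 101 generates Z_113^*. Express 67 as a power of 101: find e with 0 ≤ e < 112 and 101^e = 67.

29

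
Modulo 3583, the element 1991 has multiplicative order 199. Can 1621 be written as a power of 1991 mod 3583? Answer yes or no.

yes

1621 ∈ ⟨1991⟩ iff 1621^199 ≡ 1 (mod 3583), since |⟨1991⟩| = 199.
1621^199 mod 3583 = 1.
Since 1 = 1, 1621 lies in the subgroup.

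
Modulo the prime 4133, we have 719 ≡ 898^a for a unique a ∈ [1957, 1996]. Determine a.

Compute 898^1957 mod 4133 = 107, then multiply by 898 repeatedly:
  898^1957=107  898^1958=1027  898^1959=587  898^1960=2235  898^1961=2525
  898^1962=2566  898^1963=2187  898^1964=751  898^1965=719
Found 719 at exponent 1965.

1965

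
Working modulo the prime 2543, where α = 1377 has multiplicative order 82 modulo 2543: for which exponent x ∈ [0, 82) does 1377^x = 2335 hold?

78

Baby-step giant-step with m = ceil(sqrt(82)) = 10.
Baby table (1377^j mod 2543 for j=0..9):
  0:1  1:1377  2:1594  3:329  4:379  5:568  6:1435  7:84
  8:1233  9:1660
Giant step factor: 1377^(-10) ≡ 1313 (mod 2543).
Scan 2335·1313^i mod 2543 for i = 0, 1, …:
  i=0: 2335   i=1: 1540   i=2: 335   i=3: 2459
  i=4: 1600   i=5: 282   i=6: 1531   i=7: 1233
Match at i=7, j=8: x = 7·10 + 8 = 78.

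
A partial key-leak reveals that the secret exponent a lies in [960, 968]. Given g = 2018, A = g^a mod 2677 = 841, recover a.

Compute 2018^960 mod 2677 = 1137, then multiply by 2018 repeatedly:
  2018^960=1137  2018^961=277  2018^962=2170  2018^963=2165  2018^964=106
  2018^965=2425  2018^966=94  2018^967=2302  2018^968=841
Found 841 at exponent 968.

968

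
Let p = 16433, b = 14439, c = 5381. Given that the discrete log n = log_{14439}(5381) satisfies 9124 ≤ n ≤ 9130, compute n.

Compute 14439^9124 mod 16433 = 14131, then multiply by 14439 repeatedly:
  14439^9124=14131  14439^9125=5381
Found 5381 at exponent 9125.

9125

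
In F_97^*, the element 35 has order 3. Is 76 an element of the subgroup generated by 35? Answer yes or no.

no

⟨35⟩ has order 3; its elements mod 97 are {1, 35, 61}.
76 is not in this set.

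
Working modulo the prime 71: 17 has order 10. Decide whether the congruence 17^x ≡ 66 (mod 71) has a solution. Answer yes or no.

yes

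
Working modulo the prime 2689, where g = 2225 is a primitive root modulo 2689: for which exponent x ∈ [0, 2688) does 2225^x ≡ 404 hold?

641

Baby-step giant-step with m = ceil(sqrt(2688)) = 52.
Baby table (2225^j mod 2689 for j=0..51):
  0:1  1:2225  2:176  3:1695  4:1397  5:2530  6:1173  7:1595
  8:2084  9:1064  10:1080  11:1723  12:1850  13:2080  14:231  15:376
  16:321  17:1640  18:27  19:917  20:2063  21:52  22:73  23:1085
  24:2092  25:41  26:2488  27:1838  28:2270  29:808  30:1548  31:2380
  32:859  33:2085  34:600  35:1256  36:729  37:558  38:1921  39:1404
  40:1971  41:2405  42:15  43:1107  44:2640  45:1224  46:2132  47:304
  48:1461  49:2413  50:1681  51:2515
Giant step factor: 2225^(-52) ≡ 1426 (mod 2689).
Scan 404·1426^i mod 2689 for i = 0, 1, …:
  i=0: 404   i=1: 658   i=2: 2536   i=3: 2320
  i=4: 850   i=5: 2050   i=6: 357   i=7: 861
  i=8: 1602   i=9: 1491   i=10: 1856   i=11: 680
  i=12: 1640
Match at i=12, j=17: x = 12·52 + 17 = 641.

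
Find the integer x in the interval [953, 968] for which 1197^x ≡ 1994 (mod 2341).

Compute 1197^953 mod 2341 = 902, then multiply by 1197 repeatedly:
  1197^953=902  1197^954=493  1197^955=189  1197^956=1497  1197^957=1044
  1197^958=1915  1197^959=416  1197^960=1660  1197^961=1852  1197^962=2258
  1197^963=1312  1197^964=1994
Found 1994 at exponent 964.

964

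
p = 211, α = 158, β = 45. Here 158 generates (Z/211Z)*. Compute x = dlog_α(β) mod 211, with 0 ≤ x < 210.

Baby-step giant-step with m = ceil(sqrt(210)) = 15.
Baby table (158^j mod 211 for j=0..14):
  0:1  1:158  2:66  3:89  4:136  5:177  6:114  7:77
  8:139  9:18  10:101  11:133  12:125  13:127  14:21
Giant step factor: 158^(-15) ≡ 40 (mod 211).
Scan 45·40^i mod 211 for i = 0, 1, …:
  i=0: 45   i=1: 112   i=2: 49   i=3: 61
  i=4: 119   i=5: 118   i=6: 78   i=7: 166
  i=8: 99   i=9: 162   i=10: 150   i=11: 92
  i=12: 93   i=13: 133
Match at i=13, j=11: x = 13·15 + 11 = 206.

206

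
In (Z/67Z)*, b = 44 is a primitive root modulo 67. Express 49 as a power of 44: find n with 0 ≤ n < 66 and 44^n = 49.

4

Baby-step giant-step with m = ceil(sqrt(66)) = 9.
Baby table (44^j mod 67 for j=0..8):
  0:1  1:44  2:60  3:27  4:49  5:12  6:59  7:50
  8:56
Giant step factor: 44^(-9) ≡ 58 (mod 67).
Scan 49·58^i mod 67 for i = 0, 1, …:
  i=0: 49
Match at i=0, j=4: n = 0·9 + 4 = 4.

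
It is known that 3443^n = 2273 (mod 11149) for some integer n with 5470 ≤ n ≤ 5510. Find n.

5485

Compute 3443^5470 mod 11149 = 555, then multiply by 3443 repeatedly:
  3443^5470=555  3443^5471=4386  3443^5472=5252  3443^5473=10107  3443^5474=2372
  3443^5475=5728  3443^5476=10072  3443^5477=4506  3443^5478=5899  3443^5479=7928
  3443^5480=3352  3443^5481=1721  3443^5482=5284  3443^5483=8793  3443^5484=4764
  3443^5485=2273
Found 2273 at exponent 5485.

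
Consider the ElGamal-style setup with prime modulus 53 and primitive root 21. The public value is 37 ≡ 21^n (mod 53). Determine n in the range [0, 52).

6

Successive powers of 21 modulo 53:
  21^0=1  21^1=21  21^2=17  21^3=39  21^4=24  21^5=27
  21^6=37
So 21^6 ≡ 37 (mod 53), giving n = 6.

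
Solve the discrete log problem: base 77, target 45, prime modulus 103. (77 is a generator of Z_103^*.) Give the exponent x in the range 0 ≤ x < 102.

Baby-step giant-step with m = ceil(sqrt(102)) = 11.
Baby table (77^j mod 103 for j=0..10):
  0:1  1:77  2:58  3:37  4:68  5:86  6:30  7:44
  8:92  9:80  10:83
Giant step factor: 77^(-11) ≡ 62 (mod 103).
Scan 45·62^i mod 103 for i = 0, 1, …:
  i=0: 45   i=1: 9   i=2: 43   i=3: 91
  i=4: 80
Match at i=4, j=9: x = 4·11 + 9 = 53.

53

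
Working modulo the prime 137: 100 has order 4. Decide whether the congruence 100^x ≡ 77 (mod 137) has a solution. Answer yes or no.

no

77 ∈ ⟨100⟩ iff 77^4 ≡ 1 (mod 137), since |⟨100⟩| = 4.
77^4 mod 137 = 74.
Since 74 ≠ 1, 77 does not lie in the subgroup.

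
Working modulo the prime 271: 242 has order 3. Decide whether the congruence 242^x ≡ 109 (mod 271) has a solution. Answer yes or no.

no

109 ∈ ⟨242⟩ iff 109^3 ≡ 1 (mod 271), since |⟨242⟩| = 3.
109^3 mod 271 = 191.
Since 191 ≠ 1, 109 does not lie in the subgroup.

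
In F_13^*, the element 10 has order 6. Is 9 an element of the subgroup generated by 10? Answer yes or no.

yes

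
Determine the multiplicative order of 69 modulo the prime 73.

18

The order of 69 must divide p − 1 = 72 = 2^3 · 3^2.
Divisors: 1, 2, 3, 4, 6, 8, 9, 12, 18, 24, 36, 72.
Check each in increasing order: 69^1 ≡ 69;  69^2 ≡ 16;  69^3 ≡ 9;  69^4 ≡ 37;  69^6 ≡ 8;  69^8 ≡ 55;  69^9 ≡ 72;  69^12 ≡ 64;  69^18 ≡ 1.
Smallest exponent giving 1 is 18.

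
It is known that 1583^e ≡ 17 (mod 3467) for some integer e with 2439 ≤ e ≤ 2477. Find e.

Compute 1583^2439 mod 3467 = 1238, then multiply by 1583 repeatedly:
  1583^2439=1238  1583^2440=899  1583^2441=1647  1583^2442=17
Found 17 at exponent 2442.

2442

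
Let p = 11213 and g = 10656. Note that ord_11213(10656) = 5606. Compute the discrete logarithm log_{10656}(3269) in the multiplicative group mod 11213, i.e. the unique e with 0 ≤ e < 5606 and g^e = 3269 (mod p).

Baby-step giant-step with m = ceil(sqrt(5606)) = 75.
Baby table (10656^j mod 11213 for j=0..74):
  0:1  1:10656  2:7498  3:6063  4:9235  5:2872  6:3755  7:5296
  8:10360  9:4175  10:6829  11:8667  12:5284  13:5831  14:3903  15:1351
  16:9977  17:4459  18:5623  19:7629  20:374  21:4729  22:1002  23:2536
  24:286  25:8893  26:2745  27:7216  28:6155  29:2843  30:8695  31:901
  32:2728  33:5472  34:2032  35:689  36:8682  37:8142  38:6171  39:5144
  40:5320  41:8205  42:4719  43:6572  44:6047  45:6934  46:6247  47:7664
  48:3305  49:9260  50:160  51:584  52:11102  53:5762  54:8697  55:11000
  56:6511  57:6385  58:9289  59:6433  60:4979  61:7521  62:4465  63:2281
  64:7765  65:3113  66:4074  67:7021  68:2640  69:9636  70:3775  71:5369
  72:3338  73:2092  74:908
Giant step factor: 10656^(-75) ≡ 9566 (mod 11213).
Scan 3269·9566^i mod 11213 for i = 0, 1, …:
  i=0: 3269   i=1: 9410   i=2: 9309   i=3: 7461
  i=4: 1181   i=5: 5955   i=6: 3490   i=7: 4239
  i=8: 4066   i=9: 8672     …   i=33: 9711
  i=34: 6934
Match at i=34, j=45: e = 34·75 + 45 = 2595.

2595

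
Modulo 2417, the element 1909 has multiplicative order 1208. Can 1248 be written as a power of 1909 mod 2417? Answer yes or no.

1248 ∈ ⟨1909⟩ iff 1248^1208 ≡ 1 (mod 2417), since |⟨1909⟩| = 1208.
1248^1208 mod 2417 = 2416.
Since 2416 ≠ 1, 1248 does not lie in the subgroup.

no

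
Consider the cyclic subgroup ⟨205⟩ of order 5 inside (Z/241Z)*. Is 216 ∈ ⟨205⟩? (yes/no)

no

⟨205⟩ has order 5; its elements mod 241 are {1, 87, 91, 98, 205}.
216 is not in this set.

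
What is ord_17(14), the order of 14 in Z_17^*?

The order of 14 must divide p − 1 = 16 = 2^4.
Divisors: 1, 2, 4, 8, 16.
Check each in increasing order: 14^1 ≡ 14;  14^2 ≡ 9;  14^4 ≡ 13;  14^8 ≡ 16;  14^16 ≡ 1.
Smallest exponent giving 1 is 16.

16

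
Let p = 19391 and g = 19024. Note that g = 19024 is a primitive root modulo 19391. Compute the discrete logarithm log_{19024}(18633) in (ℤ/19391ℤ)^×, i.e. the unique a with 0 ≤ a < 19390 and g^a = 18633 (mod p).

Baby-step giant-step with m = ceil(sqrt(19390)) = 140.
Baby table (19024^j mod 19391 for j=0..139):
  0:1  1:19024  2:18343  3:16187  4:12408  5:3149  6:7777  7:15709
  8:13315  9:19318  10:7400  11:18331  12:1200  13:5593  14:2815  15:14009
  16:16703  17:16946  18:5329  19:2748  20:19207  21:9355  22:18313  23:7806
  24:5066  25:2314  26:3966  27:18194  28:12697  29:13432  30:15161  31:1130
  32:11892  33:18002  34:5597  35:1347  36:9817  37:3887  38:8405  39:17925
  40:14465  41:4479  42:4442  43:18021  44:18015  45:826  46:7114  47:6947
  48:10063  49:10560  50:2680  51:5381  52:3055  53:3493  54:17266  55:4235
  56:16426  57:2259  58:4760  59:17661  60:14398  61:9677  62:16485  63:19388
  64:1101  65:3144  66:9612  67:1558  68:9944  69:15451  70:11046  71:18228
  72:219  73:16582  74:3180  75:15791  76:2612  77:10946  78:16146  79:8064
  80:7335  81:3404  82:11147  83:552  84:10717  85:3234  86:15364  87:4193
  88:12449  89:7493  90:3591  91:691  92:17877  93:12690  94:16001  95:3106
  96:4167  97:2600  98:15350  99:9331  100:7730  101:13567  102:4398  103:14778
  104:5954  105:6065  106:4110  107:4128  108:16913  109:17440  110:17941  111:8593
  112:7102  113:11351  114:3248  115:10226  116:8912  117:6375  118:6686  119:8895
  120:12614  121:5111  122:5190  123:14979  124:9751  125:8718  126:9  127:16088
  128:9959  129:9946  130:14717  131:8950  132:11820  133:5644  134:3489  135:18734
  136:8427  137:9851  138:10800  139:11555
Giant step factor: 19024^(-140) ≡ 3918 (mod 19391).
Scan 18633·3918^i mod 19391 for i = 0, 1, …:
  i=0: 18633   i=1: 16370   i=2: 11623   i=3: 8846
  i=4: 6911   i=5: 7462   i=6: 13879   i=7: 5558
  i=8: 151   i=9: 9888     …   i=48: 14964
  i=49: 9959
Match at i=49, j=128: a = 49·140 + 128 = 6988.

6988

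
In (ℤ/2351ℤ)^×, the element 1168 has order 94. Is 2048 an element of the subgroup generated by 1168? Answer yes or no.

2048 ∈ ⟨1168⟩ iff 2048^94 ≡ 1 (mod 2351), since |⟨1168⟩| = 94.
2048^94 mod 2351 = 1.
Since 1 = 1, 2048 lies in the subgroup.

yes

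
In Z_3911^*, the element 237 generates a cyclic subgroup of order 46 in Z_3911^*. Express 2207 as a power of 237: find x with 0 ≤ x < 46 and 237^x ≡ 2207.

16

Successive powers of 237 modulo 3911:
  237^0=1  237^1=237  237^2=1415  237^3=2920  237^4=3704  237^5=1784
  237^6=420  237^7=1765  237^8=3739  237^9=2257  237^10=3013  237^11=2279
  237^12=405  237^13=2121  237^14=2069  237^15=1478  237^16=2207
So 237^16 ≡ 2207 (mod 3911), giving x = 16.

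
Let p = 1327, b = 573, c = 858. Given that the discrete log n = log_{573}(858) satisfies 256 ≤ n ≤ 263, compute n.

Compute 573^256 mod 1327 = 1276, then multiply by 573 repeatedly:
  573^256=1276  573^257=1298  573^258=634  573^259=1011  573^260=731
  573^261=858
Found 858 at exponent 261.

261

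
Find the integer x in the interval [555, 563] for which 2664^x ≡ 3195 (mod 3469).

559

Compute 2664^555 mod 3469 = 1707, then multiply by 2664 repeatedly:
  2664^555=1707  2664^556=3058  2664^557=1300  2664^558=1138  2664^559=3195
Found 3195 at exponent 559.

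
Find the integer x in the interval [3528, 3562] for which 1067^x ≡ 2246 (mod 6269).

3532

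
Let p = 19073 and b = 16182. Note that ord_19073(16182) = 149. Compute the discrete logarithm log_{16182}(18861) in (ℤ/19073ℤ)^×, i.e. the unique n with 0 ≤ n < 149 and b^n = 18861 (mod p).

25

Baby-step giant-step with m = ceil(sqrt(149)) = 13.
Baby table (16182^j mod 19073 for j=0..12):
  0:1  1:16182  2:3907  3:15152  4:6249  5:15345  6:1403  7:6476
  8:7570  9:10934  10:12840  11:14691  12:3890
Giant step factor: 16182^(-13) ≡ 4480 (mod 19073).
Scan 18861·4480^i mod 19073 for i = 0, 1, …:
  i=0: 18861   i=1: 3890
Match at i=1, j=12: n = 1·13 + 12 = 25.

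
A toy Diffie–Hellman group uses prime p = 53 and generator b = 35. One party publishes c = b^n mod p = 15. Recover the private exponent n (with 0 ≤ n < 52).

Baby-step giant-step with m = ceil(sqrt(52)) = 8.
Baby table (35^j mod 53 for j=0..7):
  0:1  1:35  2:6  3:51  4:36  5:41  6:4  7:34
Giant step factor: 35^(-8) ≡ 42 (mod 53).
Scan 15·42^i mod 53 for i = 0, 1, …:
  i=0: 15   i=1: 47   i=2: 13   i=3: 16
  i=4: 36
Match at i=4, j=4: n = 4·8 + 4 = 36.

36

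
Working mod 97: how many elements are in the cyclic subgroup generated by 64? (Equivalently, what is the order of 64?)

8

The order of 64 must divide p − 1 = 96 = 2^5 · 3.
Divisors: 1, 2, 3, 4, 6, 8, 12, 16, 24, 32, 48, 96.
Check each in increasing order: 64^1 ≡ 64;  64^2 ≡ 22;  64^3 ≡ 50;  64^4 ≡ 96;  64^6 ≡ 75;  64^8 ≡ 1.
Smallest exponent giving 1 is 8.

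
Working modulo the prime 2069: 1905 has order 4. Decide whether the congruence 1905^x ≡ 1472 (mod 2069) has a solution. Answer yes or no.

no

1472 ∈ ⟨1905⟩ iff 1472^4 ≡ 1 (mod 2069), since |⟨1905⟩| = 4.
1472^4 mod 2069 = 952.
Since 952 ≠ 1, 1472 does not lie in the subgroup.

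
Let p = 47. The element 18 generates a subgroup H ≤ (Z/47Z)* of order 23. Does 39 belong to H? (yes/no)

⟨18⟩ has order 23; its elements mod 47 are {1, 2, 3, 4, 6, 7, 8, 9, 12, 14, 16, 17, 18, 21, 24, 25, 27, 28, 32, 34, 36, 37, 42}.
39 is not in this set.

no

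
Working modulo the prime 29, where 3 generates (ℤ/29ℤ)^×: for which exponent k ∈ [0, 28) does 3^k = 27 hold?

Successive powers of 3 modulo 29:
  3^0=1  3^1=3  3^2=9  3^3=27
So 3^3 ≡ 27 (mod 29), giving k = 3.

3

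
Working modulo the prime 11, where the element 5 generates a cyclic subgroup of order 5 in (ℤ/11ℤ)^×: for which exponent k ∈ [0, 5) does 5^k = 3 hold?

Successive powers of 5 modulo 11:
  5^0=1  5^1=5  5^2=3
So 5^2 ≡ 3 (mod 11), giving k = 2.

2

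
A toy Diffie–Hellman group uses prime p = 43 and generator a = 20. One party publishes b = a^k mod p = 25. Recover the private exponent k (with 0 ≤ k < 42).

32

Baby-step giant-step with m = ceil(sqrt(42)) = 7.
Baby table (20^j mod 43 for j=0..6):
  0:1  1:20  2:13  3:2  4:40  5:26  6:4
Giant step factor: 20^(-7) ≡ 7 (mod 43).
Scan 25·7^i mod 43 for i = 0, 1, …:
  i=0: 25   i=1: 3   i=2: 21   i=3: 18
  i=4: 40
Match at i=4, j=4: k = 4·7 + 4 = 32.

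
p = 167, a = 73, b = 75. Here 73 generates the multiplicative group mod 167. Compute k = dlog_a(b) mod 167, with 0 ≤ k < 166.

16

Successive powers of 73 modulo 167:
  73^0=1  73^1=73  73^2=152  73^3=74  73^4=58  73^5=59
  73^6=132  73^7=117  73^8=24  73^9=82  73^10=141  73^11=106
  73^12=56  73^13=80  73^14=162  73^15=136  73^16=75
So 73^16 ≡ 75 (mod 167), giving k = 16.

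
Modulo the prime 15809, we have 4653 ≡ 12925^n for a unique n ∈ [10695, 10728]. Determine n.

10711

Compute 12925^10695 mod 15809 = 9922, then multiply by 12925 repeatedly:
  12925^10695=9922  12925^10696=15051  12925^10697=4430  12925^10698=13361  12925^10699=9218
  12925^10700=6026  12925^10701=10916  12925^10702=9784  12925^10703=2009  12925^10704=7947
  12925^10705=3902  12925^10706=2640  12925^10707=6178  12925^10708=15200  12925^10709=1557
  12925^10710=15177  12925^10711=4653
Found 4653 at exponent 10711.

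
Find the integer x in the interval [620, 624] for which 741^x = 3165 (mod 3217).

Compute 741^620 mod 3217 = 1050, then multiply by 741 repeatedly:
  741^620=1050  741^621=2753  741^622=395  741^623=3165
Found 3165 at exponent 623.

623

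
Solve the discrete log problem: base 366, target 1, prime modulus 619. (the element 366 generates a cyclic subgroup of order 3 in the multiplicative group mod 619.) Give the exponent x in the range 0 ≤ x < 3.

Successive powers of 366 modulo 619:
  366^0=1
So 366^0 ≡ 1 (mod 619), giving x = 0.

0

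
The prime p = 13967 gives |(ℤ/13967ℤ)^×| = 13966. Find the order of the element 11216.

13966

The order of 11216 must divide p − 1 = 13966 = 2 · 6983.
Divisors: 1, 2, 6983, 13966.
Check each in increasing order: 11216^1 ≡ 11216;  11216^2 ≡ 11854;  11216^6983 ≡ 13966;  11216^13966 ≡ 1.
Smallest exponent giving 1 is 13966.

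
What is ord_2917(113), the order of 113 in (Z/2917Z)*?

2916

The order of 113 must divide p − 1 = 2916 = 2^2 · 3^6.
Divisors: 1, 2, 3, 4, 6, 9, 12, 18, 27, 36, 54, 81, 108, 162, 243, 324, 486, 729, 972, 1458, 2916.
Check each in increasing order: 113^1 ≡ 113;  113^2 ≡ 1101;  113^3 ≡ 1899;  113^4 ≡ 1646;  113^6 ≡ 789;  113^9 ≡ 1890;  113^12 ≡ 1200;  113^18 ≡ 1692;  113^27 ≡ 848;  113^36 ≡ 1287;  113^54 ≡ 1522;  113^81 ≡ 1342;  113^108 ≡ 386;  113^162 ≡ 1175;  113^243 ≡ 1670;  113^324 ≡ 884;  113^486 ≡ 248;  113^729 ≡ 2863;  113^972 ≡ 247;  113^1458 ≡ 2916;  113^2916 ≡ 1.
Smallest exponent giving 1 is 2916.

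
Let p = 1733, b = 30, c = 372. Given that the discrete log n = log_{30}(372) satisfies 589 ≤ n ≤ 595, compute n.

Compute 30^589 mod 1733 = 372, then multiply by 30 repeatedly:
  30^589=372
Found 372 at exponent 589.

589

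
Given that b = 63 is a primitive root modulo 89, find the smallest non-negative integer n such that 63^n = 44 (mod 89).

12

Successive powers of 63 modulo 89:
  63^0=1  63^1=63  63^2=53  63^3=46  63^4=50  63^5=35
  63^6=69  63^7=75  63^8=8  63^9=59  63^10=68  63^11=12
  63^12=44
So 63^12 ≡ 44 (mod 89), giving n = 12.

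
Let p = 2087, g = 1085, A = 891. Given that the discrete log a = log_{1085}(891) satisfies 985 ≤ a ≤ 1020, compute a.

1014

Compute 1085^985 mod 2087 = 1266, then multiply by 1085 repeatedly:
  1085^985=1266  1085^986=364  1085^987=497  1085^988=799  1085^989=810
  1085^990=223  1085^991=1950  1085^992=1619  1085^993=1448  1085^994=1656
  1085^995=1940  1085^996=1204  1085^997=1965  1085^998=1198  1085^999=1716
  1085^1000=256  1085^1001=189  1085^1002=539  1085^1003=455  1085^1004=1143
  1085^1005=477  1085^1006=2056  1085^1007=1844  1085^1008=1394  1085^1009=1502
  1085^1010=1810  1085^1011=2070  1085^1012=338  1085^1013=1505  1085^1014=891
Found 891 at exponent 1014.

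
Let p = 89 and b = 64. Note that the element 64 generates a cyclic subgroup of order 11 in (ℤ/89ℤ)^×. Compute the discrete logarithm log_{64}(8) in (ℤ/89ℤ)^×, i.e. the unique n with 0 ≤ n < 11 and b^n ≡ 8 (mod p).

6

Successive powers of 64 modulo 89:
  64^0=1  64^1=64  64^2=2  64^3=39  64^4=4  64^5=78
  64^6=8
So 64^6 ≡ 8 (mod 89), giving n = 6.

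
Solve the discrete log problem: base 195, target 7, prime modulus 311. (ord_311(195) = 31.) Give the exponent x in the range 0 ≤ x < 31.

Successive powers of 195 modulo 311:
  195^0=1  195^1=195  195^2=83  195^3=13  195^4=47  195^5=146
  195^6=169  195^7=300  195^8=32  195^9=20  195^10=168  195^11=105
  195^12=260  195^13=7
So 195^13 ≡ 7 (mod 311), giving x = 13.

13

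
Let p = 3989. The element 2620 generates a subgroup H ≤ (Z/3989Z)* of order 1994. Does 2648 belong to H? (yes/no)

no

2648 ∈ ⟨2620⟩ iff 2648^1994 ≡ 1 (mod 3989), since |⟨2620⟩| = 1994.
2648^1994 mod 3989 = 3988.
Since 3988 ≠ 1, 2648 does not lie in the subgroup.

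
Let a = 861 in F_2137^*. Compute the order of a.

267

The order of 861 must divide p − 1 = 2136 = 2^3 · 3 · 89.
Divisors: 1, 2, 3, 4, 6, 8, 12, 24, 89, 178, 267, 356, 534, 712, 1068, 2136.
Check each in increasing order: 861^1 ≡ 861;  861^2 ≡ 1919;  861^3 ≡ 358;  861^4 ≡ 510;  861^6 ≡ 2081;  861^8 ≡ 1523;  861^12 ≡ 999;  861^24 ≡ 22;  861^89 ≡ 1935;  861^178 ≡ 201;  861^267 ≡ 1.
Smallest exponent giving 1 is 267.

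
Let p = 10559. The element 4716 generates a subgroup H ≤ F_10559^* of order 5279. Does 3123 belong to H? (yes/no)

3123 ∈ ⟨4716⟩ iff 3123^5279 ≡ 1 (mod 10559), since |⟨4716⟩| = 5279.
3123^5279 mod 10559 = 10558.
Since 10558 ≠ 1, 3123 does not lie in the subgroup.

no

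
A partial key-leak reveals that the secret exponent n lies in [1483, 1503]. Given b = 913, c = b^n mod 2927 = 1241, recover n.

1494

Compute 913^1483 mod 2927 = 708, then multiply by 913 repeatedly:
  913^1483=708  913^1484=2464  913^1485=1696  913^1486=65  913^1487=805
  913^1488=288  913^1489=2441  913^1490=1186  913^1491=2755  913^1492=1022
  913^1493=2300  913^1494=1241
Found 1241 at exponent 1494.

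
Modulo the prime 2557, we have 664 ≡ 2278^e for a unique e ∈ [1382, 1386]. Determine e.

1382

Compute 2278^1382 mod 2557 = 664, then multiply by 2278 repeatedly:
  2278^1382=664
Found 664 at exponent 1382.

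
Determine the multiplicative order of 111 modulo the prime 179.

178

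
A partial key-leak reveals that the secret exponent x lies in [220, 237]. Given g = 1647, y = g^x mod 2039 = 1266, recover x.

234

Compute 1647^220 mod 2039 = 1180, then multiply by 1647 repeatedly:
  1647^220=1180  1647^221=293  1647^222=1367  1647^223=393  1647^224=908
  1647^225=889  1647^226=181  1647^227=413  1647^228=1224  1647^229=1396
  1647^230=1259  1647^231=1949  1647^232=617  1647^233=777  1647^234=1266
Found 1266 at exponent 234.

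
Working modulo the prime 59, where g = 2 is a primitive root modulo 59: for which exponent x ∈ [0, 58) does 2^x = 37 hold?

Baby-step giant-step with m = ceil(sqrt(58)) = 8.
Baby table (2^j mod 59 for j=0..7):
  0:1  1:2  2:4  3:8  4:16  5:32  6:5  7:10
Giant step factor: 2^(-8) ≡ 3 (mod 59).
Scan 37·3^i mod 59 for i = 0, 1, …:
  i=0: 37   i=1: 52   i=2: 38   i=3: 55
  i=4: 47   i=5: 23   i=6: 10
Match at i=6, j=7: x = 6·8 + 7 = 55.

55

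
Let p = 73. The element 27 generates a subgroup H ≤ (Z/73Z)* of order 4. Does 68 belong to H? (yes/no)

no

68 ∈ ⟨27⟩ iff 68^4 ≡ 1 (mod 73), since |⟨27⟩| = 4.
68^4 mod 73 = 41.
Since 41 ≠ 1, 68 does not lie in the subgroup.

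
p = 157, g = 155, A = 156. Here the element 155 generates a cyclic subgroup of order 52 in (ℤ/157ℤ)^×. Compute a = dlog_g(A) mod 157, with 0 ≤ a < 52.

Baby-step giant-step with m = ceil(sqrt(52)) = 8.
Baby table (155^j mod 157 for j=0..7):
  0:1  1:155  2:4  3:149  4:16  5:125  6:64  7:29
Giant step factor: 155^(-8) ≡ 46 (mod 157).
Scan 156·46^i mod 157 for i = 0, 1, …:
  i=0: 156   i=1: 111   i=2: 82   i=3: 4
Match at i=3, j=2: a = 3·8 + 2 = 26.

26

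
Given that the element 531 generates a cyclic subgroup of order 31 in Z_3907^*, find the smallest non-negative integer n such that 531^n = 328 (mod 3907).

9

Successive powers of 531 modulo 3907:
  531^0=1  531^1=531  531^2=657  531^3=1144  531^4=1879  531^5=1464
  531^6=3798  531^7=726  531^8=2620  531^9=328
So 531^9 ≡ 328 (mod 3907), giving n = 9.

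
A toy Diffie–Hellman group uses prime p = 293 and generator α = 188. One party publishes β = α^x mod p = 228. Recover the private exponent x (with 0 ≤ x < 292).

86

Baby-step giant-step with m = ceil(sqrt(292)) = 18.
Baby table (188^j mod 293 for j=0..17):
  0:1  1:188  2:184  3:18  4:161  5:89  6:31  7:261
  8:137  9:265  10:10  11:122  12:82  13:180  14:145  15:11
  16:17  17:266
Giant step factor: 188^(-18) ≡ 37 (mod 293).
Scan 228·37^i mod 293 for i = 0, 1, …:
  i=0: 228   i=1: 232   i=2: 87   i=3: 289
  i=4: 145
Match at i=4, j=14: x = 4·18 + 14 = 86.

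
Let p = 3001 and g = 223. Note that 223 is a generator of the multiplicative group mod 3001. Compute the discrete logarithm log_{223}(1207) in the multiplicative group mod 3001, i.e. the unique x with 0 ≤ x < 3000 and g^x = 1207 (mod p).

Baby-step giant-step with m = ceil(sqrt(3000)) = 55.
Baby table (223^j mod 3001 for j=0..54):
  0:1  1:223  2:1713  3:872  4:2392  5:2239  6:1131  7:129
  8:1758  9:1904  10:1451  11:2466  12:735  13:1851  14:1636  15:1707
  16:2535  17:1117  18:8  19:1784  20:1700  21:974  22:1130  23:2907
  24:45  25:1032  26:2060  27:227  28:2605  29:1722  30:2879  31:2804
  32:1084  33:1652  34:2274  35:2934  36:64  37:2268  38:1596  39:1790
  40:37  41:2249  42:360  43:2254  44:1475  45:1816  46:2834  47:1772
  48:2025  49:1425  50:2670  51:1212  52:186  53:2465  54:512
Giant step factor: 223^(-55) ≡ 1544 (mod 3001).
Scan 1207·1544^i mod 3001 for i = 0, 1, …:
  i=0: 1207   i=1: 2988   i=2: 935   i=3: 159
  i=4: 2415   i=5: 1518   i=6: 11   i=7: 1979
  i=8: 558   i=9: 265     …   i=46: 1369
  i=47: 1032
Match at i=47, j=25: x = 47·55 + 25 = 2610.

2610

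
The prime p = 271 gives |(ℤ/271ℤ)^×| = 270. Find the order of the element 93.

18

The order of 93 must divide p − 1 = 270 = 2 · 3^3 · 5.
Divisors: 1, 2, 3, 5, 6, 9, 10, 15, 18, 27, 30, 45, 54, 90, 135, 270.
Check each in increasing order: 93^1 ≡ 93;  93^2 ≡ 248;  93^3 ≡ 29;  93^5 ≡ 146;  93^6 ≡ 28;  93^9 ≡ 270;  93^10 ≡ 178;  93^15 ≡ 243;  93^18 ≡ 1.
Smallest exponent giving 1 is 18.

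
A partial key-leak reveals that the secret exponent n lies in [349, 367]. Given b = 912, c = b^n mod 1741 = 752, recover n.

358

Compute 912^349 mod 1741 = 1656, then multiply by 912 repeatedly:
  912^349=1656  912^350=825  912^351=288  912^352=1506  912^353=1564
  912^354=489  912^355=272  912^356=842  912^357=123  912^358=752
Found 752 at exponent 358.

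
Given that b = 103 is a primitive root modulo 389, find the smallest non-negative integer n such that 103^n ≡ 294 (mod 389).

296

Baby-step giant-step with m = ceil(sqrt(388)) = 20.
Baby table (103^j mod 389 for j=0..19):
  0:1  1:103  2:106  3:26  4:344  5:33  6:287  7:386
  8:80  9:71  10:311  11:135  12:290  13:306  14:9  15:149
  16:176  17:234  18:373  19:297
Giant step factor: 103^(-20) ≡ 25 (mod 389).
Scan 294·25^i mod 389 for i = 0, 1, …:
  i=0: 294   i=1: 348   i=2: 142   i=3: 49
  i=4: 58   i=5: 283   i=6: 73   i=7: 269
  i=8: 112   i=9: 77     …   i=13: 256
  i=14: 176
Match at i=14, j=16: n = 14·20 + 16 = 296.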